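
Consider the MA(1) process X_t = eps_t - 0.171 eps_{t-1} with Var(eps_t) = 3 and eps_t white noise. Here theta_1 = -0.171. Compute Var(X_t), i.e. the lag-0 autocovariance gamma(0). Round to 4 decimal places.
\gamma(0) = 3.0877

For an MA(q) process X_t = eps_t + sum_i theta_i eps_{t-i} with
Var(eps_t) = sigma^2, the variance is
  gamma(0) = sigma^2 * (1 + sum_i theta_i^2).
  sum_i theta_i^2 = (-0.171)^2 = 0.029241.
  gamma(0) = 3 * (1 + 0.029241) = 3 * 1.029241 = 3.087723, which rounds to 3.0877.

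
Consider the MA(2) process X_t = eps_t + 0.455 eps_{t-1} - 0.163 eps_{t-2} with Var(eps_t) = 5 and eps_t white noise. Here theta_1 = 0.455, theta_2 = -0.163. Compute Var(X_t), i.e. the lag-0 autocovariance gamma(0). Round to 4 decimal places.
\gamma(0) = 6.1680

For an MA(q) process X_t = eps_t + sum_i theta_i eps_{t-i} with
Var(eps_t) = sigma^2, the variance is
  gamma(0) = sigma^2 * (1 + sum_i theta_i^2).
  sum_i theta_i^2 = (0.455)^2 + (-0.163)^2 = 0.207025 + 0.026569 = 0.233594.
  gamma(0) = 5 * (1 + 0.233594) = 5 * 1.233594 = 6.16797, which rounds to 6.1680.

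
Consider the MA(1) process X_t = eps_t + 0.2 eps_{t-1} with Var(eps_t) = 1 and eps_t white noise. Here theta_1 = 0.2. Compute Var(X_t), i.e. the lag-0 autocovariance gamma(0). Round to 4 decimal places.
\gamma(0) = 1.0400

For an MA(q) process X_t = eps_t + sum_i theta_i eps_{t-i} with
Var(eps_t) = sigma^2, the variance is
  gamma(0) = sigma^2 * (1 + sum_i theta_i^2).
  sum_i theta_i^2 = (0.2)^2 = 0.04.
  gamma(0) = 1 * (1 + 0.04) = 1 * 1.04 = 1.04, which rounds to 1.0400.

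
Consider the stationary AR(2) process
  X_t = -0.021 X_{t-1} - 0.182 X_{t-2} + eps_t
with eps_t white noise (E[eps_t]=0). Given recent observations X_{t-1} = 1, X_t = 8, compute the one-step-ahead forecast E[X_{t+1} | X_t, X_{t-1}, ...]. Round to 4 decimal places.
E[X_{t+1} \mid \mathcal F_t] = -0.3500

For an AR(p) model X_t = c + sum_i phi_i X_{t-i} + eps_t, the
one-step-ahead conditional mean is
  E[X_{t+1} | X_t, ...] = c + sum_i phi_i X_{t+1-i}.
Substitute known values:
  E[X_{t+1} | ...] = (-0.021) * (8) + (-0.182) * (1)
                   = -0.3500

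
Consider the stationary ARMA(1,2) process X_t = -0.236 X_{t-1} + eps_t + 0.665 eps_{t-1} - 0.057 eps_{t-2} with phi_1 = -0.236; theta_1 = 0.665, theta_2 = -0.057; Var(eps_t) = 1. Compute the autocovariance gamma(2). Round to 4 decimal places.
\gamma(2) = -0.1407

Multiply the model equation by X_{t-k} and take expectations. With theta_0 = psi_0 = 1 and psi_j the MA(infinity) weights, this gives
  gamma(k) - sum_i phi_i gamma(k-i) = c_k,
  c_k = sigma^2 * sum_{j=k..q} theta_j psi_{j-k}   (c_k = 0 for k > q),
using gamma(-m) = gamma(m).
psi-weights needed (psi_j = theta_j + sum_i phi_i psi_{j-i}):
  psi_1 = theta_1 + phi_1 = 0.665 + (-0.236) = 0.429
  psi_2 = theta_2 + phi_1 psi_1 = -0.057 + (-0.236)(0.429) = -0.158244
Right-hand sides:
  c_0 = sigma^2 (1 + theta_1 psi_1 + theta_2 psi_2) = 1 * (1 + (0.665)(0.429) + (-0.057)(-0.158244)) = 1 * 1.294305 = 1.294305
  c_1 = sigma^2 (theta_1 + theta_2 psi_1) = 1 * (0.665 + (-0.057)(0.429)) = 0.640547
  c_2 = sigma^2 theta_2 = 1 * (-0.057) = -0.057
Equations for k = 0 and k = 1 (AR order 1):
  gamma(0) = phi_1 gamma(1) + c_0
  gamma(1) = phi_1 gamma(0) + c_1
Substituting the second into the first: gamma(0) (1 - phi_1^2) = c_0 + phi_1 c_1, so
  gamma(0) = (c_0 + phi_1 c_1) / (1 - phi_1^2) = (1.294305 + (-0.236)(0.640547)) / (1 - (-0.236)^2) = 1.143136 / 0.944304 = 1.210559.
  gamma(1) = phi_1 gamma(0) + c_1 = (-0.236)(1.210559) + (0.640547) = 0.354855.
For k = 2: gamma(2) = phi_1 gamma(1) + c_2
  = (-0.236)(0.354855) + (-0.057) = -0.140746.
Therefore gamma(2) = -0.1407 (to 4 decimal places).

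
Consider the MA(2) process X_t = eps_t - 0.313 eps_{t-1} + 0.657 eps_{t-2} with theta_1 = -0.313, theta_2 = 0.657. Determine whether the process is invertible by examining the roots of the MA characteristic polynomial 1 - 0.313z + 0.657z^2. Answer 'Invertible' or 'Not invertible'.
\text{Invertible}

The MA(q) characteristic polynomial is P(z) = 1 - 0.313z + 0.657z^2.
Invertibility requires all roots to lie outside the unit circle, i.e. |z| > 1 for every root.
Set 1 + (-0.313) z + (0.657) z^2 = 0, i.e. a z^2 + b z + c = 0 with a = 0.657, b = -0.313, c = 1.
Discriminant D = b^2 - 4ac = (-0.313)^2 - 4*(0.657)*1 = 0.097969 - (2.628) = -2.530031.
D < 0, so the roots are the complex-conjugate pair z = (-b +/- i sqrt(-D)) / (2a) = 0.2382 +/- 1.2105i.
For a conjugate pair |z|^2 = z * conj(z) = (product of roots) = c/a = 1/(0.657) = 1.52207, so |z| = sqrt(1.52207) = 1.2337 for both roots.
Moduli of all roots: 1.2337, 1.2337.
All moduli strictly greater than 1? Yes.
Verdict: Invertible.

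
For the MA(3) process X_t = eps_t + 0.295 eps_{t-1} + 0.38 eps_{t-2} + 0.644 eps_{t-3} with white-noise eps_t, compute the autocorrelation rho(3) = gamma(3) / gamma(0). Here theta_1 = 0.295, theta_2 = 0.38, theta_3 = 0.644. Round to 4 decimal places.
\rho(3) = 0.3912

For an MA(q) process with theta_0 = 1, the autocovariance is
  gamma(k) = sigma^2 * sum_{i=0..q-k} theta_i * theta_{i+k},
and rho(k) = gamma(k) / gamma(0). Sigma^2 cancels.
  numerator   = (1)*(0.644) = 0.644.
  denominator = (1)^2 + (0.295)^2 + (0.38)^2 + (0.644)^2 = 1.646161.
  rho(3) = 0.644 / 1.646161 = 0.3912.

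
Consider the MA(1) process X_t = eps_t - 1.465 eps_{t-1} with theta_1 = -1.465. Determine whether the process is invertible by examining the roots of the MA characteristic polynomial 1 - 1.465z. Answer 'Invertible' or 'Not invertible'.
\text{Not invertible}

The MA(q) characteristic polynomial is P(z) = 1 - 1.465z.
Invertibility requires all roots to lie outside the unit circle, i.e. |z| > 1 for every root.
This is linear in z: 1 + (-1.465) z = 0  =>  z = -1/(-1.465) = 0.682594,  |z| = 0.682594.
Moduli of all roots: 0.6826.
All moduli strictly greater than 1? No.
Verdict: Not invertible.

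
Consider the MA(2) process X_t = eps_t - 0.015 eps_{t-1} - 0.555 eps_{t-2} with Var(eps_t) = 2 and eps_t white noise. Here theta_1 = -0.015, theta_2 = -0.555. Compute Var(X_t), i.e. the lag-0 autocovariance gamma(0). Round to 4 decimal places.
\gamma(0) = 2.6165

For an MA(q) process X_t = eps_t + sum_i theta_i eps_{t-i} with
Var(eps_t) = sigma^2, the variance is
  gamma(0) = sigma^2 * (1 + sum_i theta_i^2).
  sum_i theta_i^2 = (-0.015)^2 + (-0.555)^2 = 0.000225 + 0.308025 = 0.30825.
  gamma(0) = 2 * (1 + 0.30825) = 2 * 1.30825 = 2.6165.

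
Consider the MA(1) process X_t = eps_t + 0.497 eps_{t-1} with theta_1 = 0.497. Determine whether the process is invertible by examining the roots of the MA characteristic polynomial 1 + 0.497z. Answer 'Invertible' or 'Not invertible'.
\text{Invertible}

The MA(q) characteristic polynomial is P(z) = 1 + 0.497z.
Invertibility requires all roots to lie outside the unit circle, i.e. |z| > 1 for every root.
This is linear in z: 1 + (0.497) z = 0  =>  z = -1/(0.497) = -2.012072,  |z| = 2.012072.
Moduli of all roots: 2.0121.
All moduli strictly greater than 1? Yes.
Verdict: Invertible.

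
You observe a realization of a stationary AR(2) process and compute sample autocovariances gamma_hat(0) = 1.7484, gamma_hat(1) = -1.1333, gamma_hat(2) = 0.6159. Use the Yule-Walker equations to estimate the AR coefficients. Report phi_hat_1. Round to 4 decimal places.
\hat\phi_{1} = -0.7241

The Yule-Walker equations for an AR(p) process read, in matrix form,
  Gamma_p phi = r_p,   with   (Gamma_p)_{ij} = gamma(|i - j|),
                       (r_p)_i = gamma(i),   i,j = 1..p.
Substitute the sample gammas (Toeplitz matrix and right-hand side of size 2):
  Gamma_p = [[1.7484, -1.1333], [-1.1333, 1.7484]]
  r_p     = [-1.1333, 0.6159]
Written out:
  1.7484 phi_1 - 1.1333 phi_2 = -1.1333
  -1.1333 phi_1 + 1.7484 phi_2 = 0.6159
Solve by Cramer's rule:
  det = gamma(0)^2 - gamma(1)^2 = (1.7484)^2 - (-1.1333)^2 = 3.05690256 - 1.28436889 = 1.77253367
  phi_hat_1 = [gamma(1) gamma(0) - gamma(1) gamma(2)] / det = [(-1.1333)(1.7484) - (-1.1333)(0.6159)] / 1.77253367 = -1.28346225 / 1.77253367 = -0.7241
  phi_hat_2 = [gamma(0) gamma(2) - gamma(1)^2] / det = [(1.7484)(0.6159) - (-1.1333)^2] / 1.77253367 = -0.20752933 / 1.77253367 = -0.1171
So phi_hat = [-0.7241, -0.1171].
Therefore phi_hat_1 = -0.7241.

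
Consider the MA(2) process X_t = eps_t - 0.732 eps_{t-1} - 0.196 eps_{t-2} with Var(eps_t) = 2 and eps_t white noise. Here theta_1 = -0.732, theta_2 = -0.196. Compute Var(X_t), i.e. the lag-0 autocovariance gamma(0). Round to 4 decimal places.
\gamma(0) = 3.1485

For an MA(q) process X_t = eps_t + sum_i theta_i eps_{t-i} with
Var(eps_t) = sigma^2, the variance is
  gamma(0) = sigma^2 * (1 + sum_i theta_i^2).
  sum_i theta_i^2 = (-0.732)^2 + (-0.196)^2 = 0.535824 + 0.038416 = 0.57424.
  gamma(0) = 2 * (1 + 0.57424) = 2 * 1.57424 = 3.14848, which rounds to 3.1485.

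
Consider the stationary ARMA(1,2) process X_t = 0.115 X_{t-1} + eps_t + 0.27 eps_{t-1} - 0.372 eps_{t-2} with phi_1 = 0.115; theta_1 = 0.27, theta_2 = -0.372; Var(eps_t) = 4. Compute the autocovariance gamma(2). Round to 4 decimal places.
\gamma(2) = -1.3632

Multiply the model equation by X_{t-k} and take expectations. With theta_0 = psi_0 = 1 and psi_j the MA(infinity) weights, this gives
  gamma(k) - sum_i phi_i gamma(k-i) = c_k,
  c_k = sigma^2 * sum_{j=k..q} theta_j psi_{j-k}   (c_k = 0 for k > q),
using gamma(-m) = gamma(m).
psi-weights needed (psi_j = theta_j + sum_i phi_i psi_{j-i}):
  psi_1 = theta_1 + phi_1 = 0.27 + (0.115) = 0.385
  psi_2 = theta_2 + phi_1 psi_1 = -0.372 + (0.115)(0.385) = -0.327725
Right-hand sides:
  c_0 = sigma^2 (1 + theta_1 psi_1 + theta_2 psi_2) = 4 * (1 + (0.27)(0.385) + (-0.372)(-0.327725)) = 4 * 1.225864 = 4.903455
  c_1 = sigma^2 (theta_1 + theta_2 psi_1) = 4 * (0.27 + (-0.372)(0.385)) = 0.50712
  c_2 = sigma^2 theta_2 = 4 * (-0.372) = -1.488
Equations for k = 0 and k = 1 (AR order 1):
  gamma(0) = phi_1 gamma(1) + c_0
  gamma(1) = phi_1 gamma(0) + c_1
Substituting the second into the first: gamma(0) (1 - phi_1^2) = c_0 + phi_1 c_1, so
  gamma(0) = (c_0 + phi_1 c_1) / (1 - phi_1^2) = (4.903455 + (0.115)(0.50712)) / (1 - (0.115)^2) = 4.961774 / 0.986775 = 5.028273.
  gamma(1) = phi_1 gamma(0) + c_1 = (0.115)(5.028273) + (0.50712) = 1.085371.
For k = 2: gamma(2) = phi_1 gamma(1) + c_2
  = (0.115)(1.085371) + (-1.488) = -1.363182.
Therefore gamma(2) = -1.3632 (to 4 decimal places).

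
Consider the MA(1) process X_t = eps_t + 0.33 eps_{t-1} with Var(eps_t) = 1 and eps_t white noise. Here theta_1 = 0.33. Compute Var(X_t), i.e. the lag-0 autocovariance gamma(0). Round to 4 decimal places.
\gamma(0) = 1.1089

For an MA(q) process X_t = eps_t + sum_i theta_i eps_{t-i} with
Var(eps_t) = sigma^2, the variance is
  gamma(0) = sigma^2 * (1 + sum_i theta_i^2).
  sum_i theta_i^2 = (0.33)^2 = 0.1089.
  gamma(0) = 1 * (1 + 0.1089) = 1 * 1.1089 = 1.1089.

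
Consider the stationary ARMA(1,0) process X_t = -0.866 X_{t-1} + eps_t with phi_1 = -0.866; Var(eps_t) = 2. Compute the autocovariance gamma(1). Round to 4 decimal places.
\gamma(1) = -6.9268

Multiply the model equation by X_{t-k} and take expectations. With theta_0 = psi_0 = 1 and psi_j the MA(infinity) weights, this gives
  gamma(k) - sum_i phi_i gamma(k-i) = c_k,
  c_k = sigma^2 * sum_{j=k..q} theta_j psi_{j-k}   (c_k = 0 for k > q),
using gamma(-m) = gamma(m).
Pure AR (q = 0): c_0 = sigma^2 = 2, c_k = 0 for k >= 1.
Equations for k = 0 and k = 1 (AR order 1):
  gamma(0) = phi_1 gamma(1) + c_0
  gamma(1) = phi_1 gamma(0) + c_1
Substituting the second into the first: gamma(0) (1 - phi_1^2) = c_0 + phi_1 c_1, so
  gamma(0) = c_0 / (1 - phi_1^2) = 2 / (1 - (-0.866)^2) = 2 / 0.250044 = 7.998592.
  gamma(1) = phi_1 gamma(0) = (-0.866)(7.998592) = -6.926781.
Therefore gamma(1) = -6.9268 (to 4 decimal places).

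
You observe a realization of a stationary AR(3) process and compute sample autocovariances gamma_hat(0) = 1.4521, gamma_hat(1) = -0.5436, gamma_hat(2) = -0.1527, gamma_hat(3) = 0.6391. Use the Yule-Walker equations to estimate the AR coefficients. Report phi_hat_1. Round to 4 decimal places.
\hat\phi_{1} = -0.3790

The Yule-Walker equations for an AR(p) process read, in matrix form,
  Gamma_p phi = r_p,   with   (Gamma_p)_{ij} = gamma(|i - j|),
                       (r_p)_i = gamma(i),   i,j = 1..p.
Substitute the sample gammas (Toeplitz matrix and right-hand side of size 3):
  Gamma_p = [[1.4521, -0.5436, -0.1527], [-0.5436, 1.4521, -0.5436], [-0.1527, -0.5436, 1.4521]]
  r_p     = [-0.5436, -0.1527, 0.6391]
Written out (R1..R3):
  (R1) 1.4521 phi_1 - 0.5436 phi_2 - 0.1527 phi_3 = -0.5436
  (R2) -0.5436 phi_1 + 1.4521 phi_2 - 0.5436 phi_3 = -0.1527
  (R3) -0.1527 phi_1 - 0.5436 phi_2 + 1.4521 phi_3 = 0.6391
Gaussian elimination:
  R2 <- R2 - (-0.5436/1.4521) R1 = R2 - (-0.374354) R1:  1.248601 phi_2 - 0.600764 phi_3 = -0.356199
  R3 <- R3 - (-0.1527/1.4521) R1 = R3 - (-0.105158) R1:  -0.600764 phi_2 + 1.436042 phi_3 = 0.581936
  R3 <- R3 - (-0.600764/1.248601) R2 = R3 - (-0.48115) R2:  1.146985 phi_3 = 0.410551
Back-substitution:
  phi_hat_3 = 0.410551 / 1.146985 = 0.357939
  phi_hat_2 = (-0.356199 - (-0.600764)(0.357939)) / 1.248601 = -0.113056
  phi_hat_1 = (-0.5436 - (-0.5436)(-0.113056) - (-0.1527)(0.357939)) / 1.4521 = -0.379037
So phi_hat = [-0.3790, -0.1131, 0.3579].
Therefore phi_hat_1 = -0.3790.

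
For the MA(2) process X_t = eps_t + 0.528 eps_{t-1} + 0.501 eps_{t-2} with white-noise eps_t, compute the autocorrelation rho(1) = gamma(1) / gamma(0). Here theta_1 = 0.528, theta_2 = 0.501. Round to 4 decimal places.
\rho(1) = 0.5181

For an MA(q) process with theta_0 = 1, the autocovariance is
  gamma(k) = sigma^2 * sum_{i=0..q-k} theta_i * theta_{i+k},
and rho(k) = gamma(k) / gamma(0). Sigma^2 cancels.
  numerator   = (1)*(0.528) + (0.528)*(0.501) = 0.792528.
  denominator = (1)^2 + (0.528)^2 + (0.501)^2 = 1.529785.
  rho(1) = 0.792528 / 1.529785 = 0.5181.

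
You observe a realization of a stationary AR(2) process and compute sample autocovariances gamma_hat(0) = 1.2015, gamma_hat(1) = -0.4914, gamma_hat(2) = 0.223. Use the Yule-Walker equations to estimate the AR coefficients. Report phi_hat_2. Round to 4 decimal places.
\hat\phi_{2} = 0.0220

The Yule-Walker equations for an AR(p) process read, in matrix form,
  Gamma_p phi = r_p,   with   (Gamma_p)_{ij} = gamma(|i - j|),
                       (r_p)_i = gamma(i),   i,j = 1..p.
Substitute the sample gammas (Toeplitz matrix and right-hand side of size 2):
  Gamma_p = [[1.2015, -0.4914], [-0.4914, 1.2015]]
  r_p     = [-0.4914, 0.223]
Written out:
  1.2015 phi_1 - 0.4914 phi_2 = -0.4914
  -0.4914 phi_1 + 1.2015 phi_2 = 0.223
Solve by Cramer's rule:
  det = gamma(0)^2 - gamma(1)^2 = (1.2015)^2 - (-0.4914)^2 = 1.44360225 - 0.24147396 = 1.20212829
  phi_hat_1 = [gamma(1) gamma(0) - gamma(1) gamma(2)] / det = [(-0.4914)(1.2015) - (-0.4914)(0.223)] / 1.20212829 = -0.4808349 / 1.20212829 = -0.4
  phi_hat_2 = [gamma(0) gamma(2) - gamma(1)^2] / det = [(1.2015)(0.223) - (-0.4914)^2] / 1.20212829 = 0.02646054 / 1.20212829 = 0.022
So phi_hat = [-0.4000, 0.0220].
Therefore phi_hat_2 = 0.0220.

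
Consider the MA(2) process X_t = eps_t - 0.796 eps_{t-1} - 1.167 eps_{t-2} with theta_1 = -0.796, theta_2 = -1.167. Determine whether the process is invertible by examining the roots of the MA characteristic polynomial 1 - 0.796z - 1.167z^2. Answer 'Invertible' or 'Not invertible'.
\text{Not invertible}

The MA(q) characteristic polynomial is P(z) = 1 - 0.796z - 1.167z^2.
Invertibility requires all roots to lie outside the unit circle, i.e. |z| > 1 for every root.
Set 1 + (-0.796) z + (-1.167) z^2 = 0, i.e. a z^2 + b z + c = 0 with a = -1.167, b = -0.796, c = 1.
Discriminant D = b^2 - 4ac = (-0.796)^2 - 4*(-1.167)*1 = 0.633616 - (-4.668) = 5.301616.
D >= 0, so the roots are real: z = (-b +/- sqrt(D)) / (2a) = (0.796 +/- 2.302524) / (-2.334).
  z_1 = (0.796 + 2.302524) / (-2.334) = -1.3276,   |z_1| = 1.3276.
  z_2 = (0.796 - 2.302524) / (-2.334) = 0.6455,   |z_2| = 0.6455.
Moduli of all roots: 1.3276, 0.6455.
All moduli strictly greater than 1? No.
Verdict: Not invertible.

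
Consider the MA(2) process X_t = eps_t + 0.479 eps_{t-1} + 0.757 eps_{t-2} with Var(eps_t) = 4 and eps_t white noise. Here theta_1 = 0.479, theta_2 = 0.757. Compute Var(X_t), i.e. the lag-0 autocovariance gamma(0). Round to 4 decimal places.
\gamma(0) = 7.2100

For an MA(q) process X_t = eps_t + sum_i theta_i eps_{t-i} with
Var(eps_t) = sigma^2, the variance is
  gamma(0) = sigma^2 * (1 + sum_i theta_i^2).
  sum_i theta_i^2 = (0.479)^2 + (0.757)^2 = 0.229441 + 0.573049 = 0.80249.
  gamma(0) = 4 * (1 + 0.80249) = 4 * 1.80249 = 7.20996, which rounds to 7.2100.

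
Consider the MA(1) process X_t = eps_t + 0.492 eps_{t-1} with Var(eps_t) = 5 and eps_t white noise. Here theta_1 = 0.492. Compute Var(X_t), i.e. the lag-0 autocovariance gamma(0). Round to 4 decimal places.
\gamma(0) = 6.2103

For an MA(q) process X_t = eps_t + sum_i theta_i eps_{t-i} with
Var(eps_t) = sigma^2, the variance is
  gamma(0) = sigma^2 * (1 + sum_i theta_i^2).
  sum_i theta_i^2 = (0.492)^2 = 0.242064.
  gamma(0) = 5 * (1 + 0.242064) = 5 * 1.242064 = 6.21032, which rounds to 6.2103.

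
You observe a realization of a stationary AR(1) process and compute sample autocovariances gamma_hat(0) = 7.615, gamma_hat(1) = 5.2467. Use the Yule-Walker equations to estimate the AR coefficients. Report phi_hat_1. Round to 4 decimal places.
\hat\phi_{1} = 0.6890

The Yule-Walker equations for an AR(p) process read, in matrix form,
  Gamma_p phi = r_p,   with   (Gamma_p)_{ij} = gamma(|i - j|),
                       (r_p)_i = gamma(i),   i,j = 1..p.
Substitute the sample gammas (Toeplitz matrix and right-hand side of size 1):
  Gamma_p = [[7.615]]
  r_p     = [5.2467]
With p = 1 this is the single equation gamma(0) phi_1 = gamma(1):
  phi_hat_1 = gamma(1) / gamma(0) = 5.2467 / 7.615 = 0.6890.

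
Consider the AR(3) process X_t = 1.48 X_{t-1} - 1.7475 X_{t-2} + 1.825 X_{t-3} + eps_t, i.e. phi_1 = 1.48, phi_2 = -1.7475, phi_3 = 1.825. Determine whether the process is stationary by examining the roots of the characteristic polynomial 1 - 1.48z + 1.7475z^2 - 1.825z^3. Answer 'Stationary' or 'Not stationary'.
\text{Not stationary}

The AR(p) characteristic polynomial is P(z) = 1 - 1.48z + 1.7475z^2 - 1.825z^3.
Stationarity requires all roots to lie outside the unit circle, i.e. |z| > 1 for every root.
Degree 3: look for a simple real root z0 first, then factor out (1 - z/z0) and solve the remaining quadratic.
Testing z0 = 0.8: P(0.8) = 1 + (-1.48)(0.8) + (1.7475)(0.8)^2 + (-1.825)(0.8)^3
  = 1 + (-1.184) + (1.1184) + (-0.9344) = 0.  So z_0 = 0.8 is a root, |z_0| = 0.8.
Divide out the factor (1 - 1.25 z) = (1 - z/z0) (since 1/z0 = 1.25):
  P(z) = (1 - 1.25 z)(1 + (-0.23) z + (1.46) z^2)
  [check: z-coef -0.23 - (1.25) = -1.48; z^2-coef 1.46 - (1.25)(-0.23) = 1.7475; z^3-coef -(1.25)(1.46) = -1.825.]
Remaining roots from the quadratic factor 1 + (-0.23) z + (1.46) z^2:
  Set 1 + (-0.23) z + (1.46) z^2 = 0, i.e. a z^2 + b z + c = 0 with a = 1.46, b = -0.23, c = 1.
  Discriminant D = b^2 - 4ac = (-0.23)^2 - 4*(1.46)*1 = 0.0529 - (5.84) = -5.7871.
  D < 0, so the roots are the complex-conjugate pair z = (-b +/- i sqrt(-D)) / (2a) = 0.0788 +/- 0.8238i.
  For a conjugate pair |z|^2 = z * conj(z) = (product of roots) = c/a = 1/(1.46) = 0.684932, so |z| = sqrt(0.684932) = 0.8276 for both roots.
Moduli of all roots: 0.8000, 0.8276, 0.8276.
All moduli strictly greater than 1? No.
Verdict: Not stationary.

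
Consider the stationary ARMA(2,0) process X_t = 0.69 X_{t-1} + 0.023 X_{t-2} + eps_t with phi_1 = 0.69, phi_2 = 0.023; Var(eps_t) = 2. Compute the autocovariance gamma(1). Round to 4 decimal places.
\gamma(1) = 2.8196

Multiply the model equation by X_{t-k} and take expectations. With theta_0 = psi_0 = 1 and psi_j the MA(infinity) weights, this gives
  gamma(k) - sum_i phi_i gamma(k-i) = c_k,
  c_k = sigma^2 * sum_{j=k..q} theta_j psi_{j-k}   (c_k = 0 for k > q),
using gamma(-m) = gamma(m).
Pure AR (q = 0): c_0 = sigma^2 = 2, c_k = 0 for k >= 1.
Equations for k = 0, 1, 2 (AR order 2, c_2 = 0):
  (E0) gamma(0) = phi_1 gamma(1) + phi_2 gamma(2) + c_0
  (E1) gamma(1) = phi_1 gamma(0) + phi_2 gamma(1) + c_1
  (E2) gamma(2) = phi_1 gamma(1) + phi_2 gamma(0)
From (E1): gamma(1) = A gamma(0) + B with
  A = phi_1 / (1 - phi_2) = 0.69 / 0.977 = 0.706244,   B = c_1 / (1 - phi_2) = 0 / 0.977 = 0.
Insert (E2) into (E0): gamma(0) (1 - phi_2^2) = phi_1 (1 + phi_2) gamma(1) + c_0.
  phi_1 (1 + phi_2) = (0.69)(1.023) = 0.70587,   1 - phi_2^2 = 0.999471.
Replace gamma(1) by A gamma(0) + B and collect gamma(0):
  gamma(0) [0.999471 - (0.70587)(0.706244)] = c_0 = 2
  gamma(0) * 0.500955 = 2
  gamma(0) = 2 / 0.500955 = 3.992376.
  gamma(1) = A gamma(0) = (0.706244)(3.992376) = 2.81959.
Therefore gamma(1) = 2.8196 (to 4 decimal places).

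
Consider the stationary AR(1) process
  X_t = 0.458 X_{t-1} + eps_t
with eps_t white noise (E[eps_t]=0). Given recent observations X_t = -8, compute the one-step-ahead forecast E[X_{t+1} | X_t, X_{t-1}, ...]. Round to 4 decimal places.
E[X_{t+1} \mid \mathcal F_t] = -3.6640

For an AR(p) model X_t = c + sum_i phi_i X_{t-i} + eps_t, the
one-step-ahead conditional mean is
  E[X_{t+1} | X_t, ...] = c + sum_i phi_i X_{t+1-i}.
Substitute known values:
  E[X_{t+1} | ...] = (0.458) * (-8)
                   = -3.6640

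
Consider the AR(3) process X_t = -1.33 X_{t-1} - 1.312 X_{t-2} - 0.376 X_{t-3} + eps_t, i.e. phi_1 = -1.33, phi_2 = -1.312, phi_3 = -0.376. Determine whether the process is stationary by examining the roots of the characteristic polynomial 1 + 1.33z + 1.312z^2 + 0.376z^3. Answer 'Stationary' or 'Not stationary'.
\text{Stationary}

The AR(p) characteristic polynomial is P(z) = 1 + 1.33z + 1.312z^2 + 0.376z^3.
Stationarity requires all roots to lie outside the unit circle, i.e. |z| > 1 for every root.
Degree 3: look for a simple real root z0 first, then factor out (1 - z/z0) and solve the remaining quadratic.
Testing z0 = -2.5: P(-2.5) = 1 + (1.33)(-2.5) + (1.312)(-2.5)^2 + (0.376)(-2.5)^3
  = 1 + (-3.325) + (8.2) + (-5.875) = 0.  So z_0 = -2.5 is a root, |z_0| = 2.5.
Divide out the factor (1 + 0.4 z) = (1 - z/z0) (since 1/z0 = -0.4):
  P(z) = (1 + 0.4 z)(1 + (0.93) z + (0.94) z^2)
  [check: z-coef 0.93 - (-0.4) = 1.33; z^2-coef 0.94 - (-0.4)(0.93) = 1.312; z^3-coef -(-0.4)(0.94) = 0.376.]
Remaining roots from the quadratic factor 1 + (0.93) z + (0.94) z^2:
  Set 1 + (0.93) z + (0.94) z^2 = 0, i.e. a z^2 + b z + c = 0 with a = 0.94, b = 0.93, c = 1.
  Discriminant D = b^2 - 4ac = (0.93)^2 - 4*(0.94)*1 = 0.8649 - (3.76) = -2.8951.
  D < 0, so the roots are the complex-conjugate pair z = (-b +/- i sqrt(-D)) / (2a) = -0.4947 +/- 0.9051i.
  For a conjugate pair |z|^2 = z * conj(z) = (product of roots) = c/a = 1/(0.94) = 1.06383, so |z| = sqrt(1.06383) = 1.0314 for both roots.
Moduli of all roots: 2.5000, 1.0314, 1.0314.
All moduli strictly greater than 1? Yes.
Verdict: Stationary.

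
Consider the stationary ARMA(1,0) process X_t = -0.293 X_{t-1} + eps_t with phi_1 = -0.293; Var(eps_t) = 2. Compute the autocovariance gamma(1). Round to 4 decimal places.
\gamma(1) = -0.6410

Multiply the model equation by X_{t-k} and take expectations. With theta_0 = psi_0 = 1 and psi_j the MA(infinity) weights, this gives
  gamma(k) - sum_i phi_i gamma(k-i) = c_k,
  c_k = sigma^2 * sum_{j=k..q} theta_j psi_{j-k}   (c_k = 0 for k > q),
using gamma(-m) = gamma(m).
Pure AR (q = 0): c_0 = sigma^2 = 2, c_k = 0 for k >= 1.
Equations for k = 0 and k = 1 (AR order 1):
  gamma(0) = phi_1 gamma(1) + c_0
  gamma(1) = phi_1 gamma(0) + c_1
Substituting the second into the first: gamma(0) (1 - phi_1^2) = c_0 + phi_1 c_1, so
  gamma(0) = c_0 / (1 - phi_1^2) = 2 / (1 - (-0.293)^2) = 2 / 0.914151 = 2.187822.
  gamma(1) = phi_1 gamma(0) = (-0.293)(2.187822) = -0.641032.
Therefore gamma(1) = -0.6410 (to 4 decimal places).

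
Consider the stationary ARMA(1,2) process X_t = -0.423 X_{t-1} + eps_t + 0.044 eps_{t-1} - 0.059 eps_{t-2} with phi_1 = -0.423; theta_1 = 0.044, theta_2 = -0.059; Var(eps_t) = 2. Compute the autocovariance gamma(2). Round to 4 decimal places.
\gamma(2) = 0.2396

Multiply the model equation by X_{t-k} and take expectations. With theta_0 = psi_0 = 1 and psi_j the MA(infinity) weights, this gives
  gamma(k) - sum_i phi_i gamma(k-i) = c_k,
  c_k = sigma^2 * sum_{j=k..q} theta_j psi_{j-k}   (c_k = 0 for k > q),
using gamma(-m) = gamma(m).
psi-weights needed (psi_j = theta_j + sum_i phi_i psi_{j-i}):
  psi_1 = theta_1 + phi_1 = 0.044 + (-0.423) = -0.379
  psi_2 = theta_2 + phi_1 psi_1 = -0.059 + (-0.423)(-0.379) = 0.101317
Right-hand sides:
  c_0 = sigma^2 (1 + theta_1 psi_1 + theta_2 psi_2) = 2 * (1 + (0.044)(-0.379) + (-0.059)(0.101317)) = 2 * 0.977346 = 1.954693
  c_1 = sigma^2 (theta_1 + theta_2 psi_1) = 2 * (0.044 + (-0.059)(-0.379)) = 0.132722
  c_2 = sigma^2 theta_2 = 2 * (-0.059) = -0.118
Equations for k = 0 and k = 1 (AR order 1):
  gamma(0) = phi_1 gamma(1) + c_0
  gamma(1) = phi_1 gamma(0) + c_1
Substituting the second into the first: gamma(0) (1 - phi_1^2) = c_0 + phi_1 c_1, so
  gamma(0) = (c_0 + phi_1 c_1) / (1 - phi_1^2) = (1.954693 + (-0.423)(0.132722)) / (1 - (-0.423)^2) = 1.898551 / 0.821071 = 2.312286.
  gamma(1) = phi_1 gamma(0) + c_1 = (-0.423)(2.312286) + (0.132722) = -0.845375.
For k = 2: gamma(2) = phi_1 gamma(1) + c_2
  = (-0.423)(-0.845375) + (-0.118) = 0.239594.
Therefore gamma(2) = 0.2396 (to 4 decimal places).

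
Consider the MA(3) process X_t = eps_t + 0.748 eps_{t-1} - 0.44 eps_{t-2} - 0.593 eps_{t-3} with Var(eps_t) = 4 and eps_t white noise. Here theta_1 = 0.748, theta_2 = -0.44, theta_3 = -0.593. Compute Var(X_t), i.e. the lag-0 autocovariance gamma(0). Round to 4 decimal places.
\gamma(0) = 8.4190

For an MA(q) process X_t = eps_t + sum_i theta_i eps_{t-i} with
Var(eps_t) = sigma^2, the variance is
  gamma(0) = sigma^2 * (1 + sum_i theta_i^2).
  sum_i theta_i^2 = (0.748)^2 + (-0.44)^2 + (-0.593)^2 = 0.559504 + 0.1936 + 0.351649 = 1.104753.
  gamma(0) = 4 * (1 + 1.104753) = 4 * 2.104753 = 8.419012, which rounds to 8.4190.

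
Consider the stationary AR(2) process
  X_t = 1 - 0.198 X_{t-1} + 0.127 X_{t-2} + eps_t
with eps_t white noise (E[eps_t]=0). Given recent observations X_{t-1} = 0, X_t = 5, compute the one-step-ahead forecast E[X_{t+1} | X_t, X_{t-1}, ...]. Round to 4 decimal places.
E[X_{t+1} \mid \mathcal F_t] = 0.0100

For an AR(p) model X_t = c + sum_i phi_i X_{t-i} + eps_t, the
one-step-ahead conditional mean is
  E[X_{t+1} | X_t, ...] = c + sum_i phi_i X_{t+1-i}.
Substitute known values:
  E[X_{t+1} | ...] = 1 + (-0.198) * (5) + (0.127) * (0)
                   = 0.0100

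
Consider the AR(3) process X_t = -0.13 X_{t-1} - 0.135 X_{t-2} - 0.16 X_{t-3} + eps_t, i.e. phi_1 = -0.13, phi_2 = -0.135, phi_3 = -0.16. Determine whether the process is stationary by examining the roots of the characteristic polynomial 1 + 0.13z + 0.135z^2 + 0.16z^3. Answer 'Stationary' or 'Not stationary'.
\text{Stationary}

The AR(p) characteristic polynomial is P(z) = 1 + 0.13z + 0.135z^2 + 0.16z^3.
Stationarity requires all roots to lie outside the unit circle, i.e. |z| > 1 for every root.
Degree 3: look for a simple real root z0 first, then factor out (1 - z/z0) and solve the remaining quadratic.
Testing z0 = -2: P(-2) = 1 + (0.13)(-2) + (0.135)(-2)^2 + (0.16)(-2)^3
  = 1 + (-0.26) + (0.54) + (-1.28) = 0.  So z_0 = -2 is a root, |z_0| = 2.
Divide out the factor (1 + 0.5 z) = (1 - z/z0) (since 1/z0 = -0.5):
  P(z) = (1 + 0.5 z)(1 + (-0.37) z + (0.32) z^2)
  [check: z-coef -0.37 - (-0.5) = 0.13; z^2-coef 0.32 - (-0.5)(-0.37) = 0.135; z^3-coef -(-0.5)(0.32) = 0.16.]
Remaining roots from the quadratic factor 1 + (-0.37) z + (0.32) z^2:
  Set 1 + (-0.37) z + (0.32) z^2 = 0, i.e. a z^2 + b z + c = 0 with a = 0.32, b = -0.37, c = 1.
  Discriminant D = b^2 - 4ac = (-0.37)^2 - 4*(0.32)*1 = 0.1369 - (1.28) = -1.1431.
  D < 0, so the roots are the complex-conjugate pair z = (-b +/- i sqrt(-D)) / (2a) = 0.5781 +/- 1.6706i.
  For a conjugate pair |z|^2 = z * conj(z) = (product of roots) = c/a = 1/(0.32) = 3.125, so |z| = sqrt(3.125) = 1.7678 for both roots.
Moduli of all roots: 2.0000, 1.7678, 1.7678.
All moduli strictly greater than 1? Yes.
Verdict: Stationary.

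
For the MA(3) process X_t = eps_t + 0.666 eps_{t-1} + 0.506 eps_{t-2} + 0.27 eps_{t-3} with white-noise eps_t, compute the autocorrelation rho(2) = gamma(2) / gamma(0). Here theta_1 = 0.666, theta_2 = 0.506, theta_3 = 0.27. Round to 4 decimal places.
\rho(2) = 0.3869

For an MA(q) process with theta_0 = 1, the autocovariance is
  gamma(k) = sigma^2 * sum_{i=0..q-k} theta_i * theta_{i+k},
and rho(k) = gamma(k) / gamma(0). Sigma^2 cancels.
  numerator   = (1)*(0.506) + (0.666)*(0.27) = 0.68582.
  denominator = (1)^2 + (0.666)^2 + (0.506)^2 + (0.27)^2 = 1.772492.
  rho(2) = 0.68582 / 1.772492 = 0.3869.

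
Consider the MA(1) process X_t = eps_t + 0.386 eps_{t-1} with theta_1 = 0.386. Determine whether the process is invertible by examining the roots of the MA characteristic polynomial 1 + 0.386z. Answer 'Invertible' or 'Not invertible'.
\text{Invertible}

The MA(q) characteristic polynomial is P(z) = 1 + 0.386z.
Invertibility requires all roots to lie outside the unit circle, i.e. |z| > 1 for every root.
This is linear in z: 1 + (0.386) z = 0  =>  z = -1/(0.386) = -2.590674,  |z| = 2.590674.
Moduli of all roots: 2.5907.
All moduli strictly greater than 1? Yes.
Verdict: Invertible.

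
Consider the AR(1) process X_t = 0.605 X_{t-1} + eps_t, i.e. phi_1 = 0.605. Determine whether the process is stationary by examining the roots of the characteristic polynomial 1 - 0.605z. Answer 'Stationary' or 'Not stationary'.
\text{Stationary}

The AR(p) characteristic polynomial is P(z) = 1 - 0.605z.
Stationarity requires all roots to lie outside the unit circle, i.e. |z| > 1 for every root.
This is linear in z: 1 + (-0.605) z = 0  =>  z = -1/(-0.605) = 1.652893,  |z| = 1.652893.
Moduli of all roots: 1.6529.
All moduli strictly greater than 1? Yes.
Verdict: Stationary.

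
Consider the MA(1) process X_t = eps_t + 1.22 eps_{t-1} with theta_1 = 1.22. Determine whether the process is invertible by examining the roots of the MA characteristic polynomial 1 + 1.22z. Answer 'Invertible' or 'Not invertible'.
\text{Not invertible}

The MA(q) characteristic polynomial is P(z) = 1 + 1.22z.
Invertibility requires all roots to lie outside the unit circle, i.e. |z| > 1 for every root.
This is linear in z: 1 + (1.22) z = 0  =>  z = -1/(1.22) = -0.819672,  |z| = 0.819672.
Moduli of all roots: 0.8197.
All moduli strictly greater than 1? No.
Verdict: Not invertible.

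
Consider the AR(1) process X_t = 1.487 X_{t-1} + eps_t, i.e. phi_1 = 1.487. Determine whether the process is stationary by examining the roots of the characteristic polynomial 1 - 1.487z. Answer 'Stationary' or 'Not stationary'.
\text{Not stationary}

The AR(p) characteristic polynomial is P(z) = 1 - 1.487z.
Stationarity requires all roots to lie outside the unit circle, i.e. |z| > 1 for every root.
This is linear in z: 1 + (-1.487) z = 0  =>  z = -1/(-1.487) = 0.672495,  |z| = 0.672495.
Moduli of all roots: 0.6725.
All moduli strictly greater than 1? No.
Verdict: Not stationary.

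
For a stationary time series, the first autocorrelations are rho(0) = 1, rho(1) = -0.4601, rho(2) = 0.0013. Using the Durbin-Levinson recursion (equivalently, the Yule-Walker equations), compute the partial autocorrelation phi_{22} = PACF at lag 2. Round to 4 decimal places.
\phi_{22} = -0.2669

The PACF at lag k is phi_{kk}, the last component of the solution
to the Yule-Walker system G_k phi = r_k where
  (G_k)_{ij} = rho(|i - j|), (r_k)_i = rho(i), i,j = 1..k.
Equivalently, Durbin-Levinson gives phi_{kk} iteratively:
  phi_{11} = rho(1)
  phi_{kk} = [rho(k) - sum_{j=1..k-1} phi_{k-1,j} rho(k-j)]
            / [1 - sum_{j=1..k-1} phi_{k-1,j} rho(j)],
  phi_{k,j} = phi_{k-1,j} - phi_{kk} phi_{k-1,k-j},  j = 1..k-1.
Step k = 1:
  phi_11 = rho(1) = -0.4601.
Step k = 2:
  phi_22 = [rho(2) - phi_11 rho(1)] / [1 - phi_11 rho(1)] = [0.0013 - (-0.4601)(-0.4601)] / [1 - (-0.4601)(-0.4601)]
         = -0.21039201 / 0.78830799 = -0.2669.
Therefore phi_{22} = -0.2669.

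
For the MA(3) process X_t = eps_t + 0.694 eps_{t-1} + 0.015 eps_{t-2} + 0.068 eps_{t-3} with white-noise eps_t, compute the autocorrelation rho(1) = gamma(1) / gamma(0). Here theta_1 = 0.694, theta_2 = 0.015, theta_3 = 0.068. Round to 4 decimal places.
\rho(1) = 0.4746

For an MA(q) process with theta_0 = 1, the autocovariance is
  gamma(k) = sigma^2 * sum_{i=0..q-k} theta_i * theta_{i+k},
and rho(k) = gamma(k) / gamma(0). Sigma^2 cancels.
  numerator   = (1)*(0.694) + (0.694)*(0.015) + (0.015)*(0.068) = 0.70543.
  denominator = (1)^2 + (0.694)^2 + (0.015)^2 + (0.068)^2 = 1.486485.
  rho(1) = 0.70543 / 1.486485 = 0.4746.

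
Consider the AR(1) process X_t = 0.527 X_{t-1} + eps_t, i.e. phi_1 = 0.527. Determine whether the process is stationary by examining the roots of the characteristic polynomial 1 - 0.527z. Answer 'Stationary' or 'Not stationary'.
\text{Stationary}

The AR(p) characteristic polynomial is P(z) = 1 - 0.527z.
Stationarity requires all roots to lie outside the unit circle, i.e. |z| > 1 for every root.
This is linear in z: 1 + (-0.527) z = 0  =>  z = -1/(-0.527) = 1.897533,  |z| = 1.897533.
Moduli of all roots: 1.8975.
All moduli strictly greater than 1? Yes.
Verdict: Stationary.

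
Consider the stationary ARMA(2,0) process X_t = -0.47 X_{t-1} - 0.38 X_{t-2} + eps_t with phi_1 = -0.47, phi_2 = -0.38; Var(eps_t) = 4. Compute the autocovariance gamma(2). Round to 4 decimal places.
\gamma(2) = -1.1631

Multiply the model equation by X_{t-k} and take expectations. With theta_0 = psi_0 = 1 and psi_j the MA(infinity) weights, this gives
  gamma(k) - sum_i phi_i gamma(k-i) = c_k,
  c_k = sigma^2 * sum_{j=k..q} theta_j psi_{j-k}   (c_k = 0 for k > q),
using gamma(-m) = gamma(m).
Pure AR (q = 0): c_0 = sigma^2 = 4, c_k = 0 for k >= 1.
Equations for k = 0, 1, 2 (AR order 2, c_2 = 0):
  (E0) gamma(0) = phi_1 gamma(1) + phi_2 gamma(2) + c_0
  (E1) gamma(1) = phi_1 gamma(0) + phi_2 gamma(1) + c_1
  (E2) gamma(2) = phi_1 gamma(1) + phi_2 gamma(0)
From (E1): gamma(1) = A gamma(0) + B with
  A = phi_1 / (1 - phi_2) = -0.47 / 1.38 = -0.34058,   B = c_1 / (1 - phi_2) = 0 / 1.38 = 0.
Insert (E2) into (E0): gamma(0) (1 - phi_2^2) = phi_1 (1 + phi_2) gamma(1) + c_0.
  phi_1 (1 + phi_2) = (-0.47)(0.62) = -0.2914,   1 - phi_2^2 = 0.8556.
Replace gamma(1) by A gamma(0) + B and collect gamma(0):
  gamma(0) [0.8556 - (-0.2914)(-0.34058)] = c_0 = 4
  gamma(0) * 0.756355 = 4
  gamma(0) = 4 / 0.756355 = 5.288521.
  gamma(1) = A gamma(0) = (-0.34058)(5.288521) = -1.801163.
  gamma(2) = phi_1 gamma(1) + phi_2 gamma(0) = (-0.47)(-1.801163) + (-0.38)(5.288521) = -1.163091.
Therefore gamma(2) = -1.1631 (to 4 decimal places).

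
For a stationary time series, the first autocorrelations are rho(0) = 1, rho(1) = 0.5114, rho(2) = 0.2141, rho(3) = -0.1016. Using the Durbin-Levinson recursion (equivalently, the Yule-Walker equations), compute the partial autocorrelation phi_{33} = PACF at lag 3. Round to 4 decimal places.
\phi_{33} = -0.2519

The PACF at lag k is phi_{kk}, the last component of the solution
to the Yule-Walker system G_k phi = r_k where
  (G_k)_{ij} = rho(|i - j|), (r_k)_i = rho(i), i,j = 1..k.
Equivalently, Durbin-Levinson gives phi_{kk} iteratively:
  phi_{11} = rho(1)
  phi_{kk} = [rho(k) - sum_{j=1..k-1} phi_{k-1,j} rho(k-j)]
            / [1 - sum_{j=1..k-1} phi_{k-1,j} rho(j)],
  phi_{k,j} = phi_{k-1,j} - phi_{kk} phi_{k-1,k-j},  j = 1..k-1.
Step k = 1:
  phi_11 = rho(1) = 0.5114.
Step k = 2:
  phi_22 = [rho(2) - phi_11 rho(1)] / [1 - phi_11 rho(1)] = [0.2141 - (0.5114)(0.5114)] / [1 - (0.5114)(0.5114)]
         = -0.04742996 / 0.73847004 = -0.064227.
  Update: phi_21 = phi_11 - phi_22 phi_11 = 0.5114 - (-0.064227)(0.5114) = 0.544246.
Step k = 3:
  phi_33 = [rho(3) - phi_21 rho(2) - phi_22 rho(1)] / [1 - phi_21 rho(1) - phi_22 rho(2)]
    numerator   = -0.1016 - (0.544246)(0.2141) - (-0.064227)(0.5114) = -0.18527718
    denominator = 1 - (0.544246)(0.5114) - (-0.064227)(0.2141) = 0.73542374
  phi_33 = -0.18527718 / 0.73542374 = -0.2519.
Therefore phi_{33} = -0.2519.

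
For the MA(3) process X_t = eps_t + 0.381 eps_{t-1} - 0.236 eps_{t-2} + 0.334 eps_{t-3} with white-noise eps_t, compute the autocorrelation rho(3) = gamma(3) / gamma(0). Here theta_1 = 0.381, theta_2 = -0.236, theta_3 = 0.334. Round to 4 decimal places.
\rho(3) = 0.2545

For an MA(q) process with theta_0 = 1, the autocovariance is
  gamma(k) = sigma^2 * sum_{i=0..q-k} theta_i * theta_{i+k},
and rho(k) = gamma(k) / gamma(0). Sigma^2 cancels.
  numerator   = (1)*(0.334) = 0.334.
  denominator = (1)^2 + (0.381)^2 + (-0.236)^2 + (0.334)^2 = 1.312413.
  rho(3) = 0.334 / 1.312413 = 0.2545.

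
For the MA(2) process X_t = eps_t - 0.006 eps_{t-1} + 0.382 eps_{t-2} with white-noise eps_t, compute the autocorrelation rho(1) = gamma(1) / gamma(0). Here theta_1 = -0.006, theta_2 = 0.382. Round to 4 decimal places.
\rho(1) = -0.0072

For an MA(q) process with theta_0 = 1, the autocovariance is
  gamma(k) = sigma^2 * sum_{i=0..q-k} theta_i * theta_{i+k},
and rho(k) = gamma(k) / gamma(0). Sigma^2 cancels.
  numerator   = (1)*(-0.006) + (-0.006)*(0.382) = -0.008292.
  denominator = (1)^2 + (-0.006)^2 + (0.382)^2 = 1.14596.
  rho(1) = -0.008292 / 1.14596 = -0.0072.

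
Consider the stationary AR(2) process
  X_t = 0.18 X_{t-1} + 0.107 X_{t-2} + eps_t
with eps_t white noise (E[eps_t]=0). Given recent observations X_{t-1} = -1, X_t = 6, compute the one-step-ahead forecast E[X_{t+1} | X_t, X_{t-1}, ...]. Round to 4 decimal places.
E[X_{t+1} \mid \mathcal F_t] = 0.9730

For an AR(p) model X_t = c + sum_i phi_i X_{t-i} + eps_t, the
one-step-ahead conditional mean is
  E[X_{t+1} | X_t, ...] = c + sum_i phi_i X_{t+1-i}.
Substitute known values:
  E[X_{t+1} | ...] = (0.18) * (6) + (0.107) * (-1)
                   = 0.9730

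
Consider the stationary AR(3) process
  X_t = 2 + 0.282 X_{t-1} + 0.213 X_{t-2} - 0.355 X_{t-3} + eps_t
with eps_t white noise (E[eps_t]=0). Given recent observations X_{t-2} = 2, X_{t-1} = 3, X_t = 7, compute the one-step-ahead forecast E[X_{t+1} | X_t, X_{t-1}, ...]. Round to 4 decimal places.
E[X_{t+1} \mid \mathcal F_t] = 3.9030

For an AR(p) model X_t = c + sum_i phi_i X_{t-i} + eps_t, the
one-step-ahead conditional mean is
  E[X_{t+1} | X_t, ...] = c + sum_i phi_i X_{t+1-i}.
Substitute known values:
  E[X_{t+1} | ...] = 2 + (0.282) * (7) + (0.213) * (3) + (-0.355) * (2)
                   = 3.9030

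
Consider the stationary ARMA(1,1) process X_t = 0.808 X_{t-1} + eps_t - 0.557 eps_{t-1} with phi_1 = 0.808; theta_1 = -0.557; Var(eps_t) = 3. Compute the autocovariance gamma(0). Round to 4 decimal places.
\gamma(0) = 3.5445

Multiply the model equation by X_{t-k} and take expectations. With theta_0 = psi_0 = 1 and psi_j the MA(infinity) weights, this gives
  gamma(k) - sum_i phi_i gamma(k-i) = c_k,
  c_k = sigma^2 * sum_{j=k..q} theta_j psi_{j-k}   (c_k = 0 for k > q),
using gamma(-m) = gamma(m).
psi-weights needed (psi_j = theta_j + sum_i phi_i psi_{j-i}):
  psi_1 = theta_1 + phi_1 = -0.557 + (0.808) = 0.251
Right-hand sides:
  c_0 = sigma^2 (1 + theta_1 psi_1) = 3 * (1 + (-0.557)(0.251)) = 3 * 0.860193 = 2.580579
  c_1 = sigma^2 theta_1 = 3 * (-0.557) = -1.671
  c_2 = 0
Equations for k = 0 and k = 1 (AR order 1):
  gamma(0) = phi_1 gamma(1) + c_0
  gamma(1) = phi_1 gamma(0) + c_1
Substituting the second into the first: gamma(0) (1 - phi_1^2) = c_0 + phi_1 c_1, so
  gamma(0) = (c_0 + phi_1 c_1) / (1 - phi_1^2) = (2.580579 + (0.808)(-1.671)) / (1 - (0.808)^2) = 1.230411 / 0.347136 = 3.544464.
Therefore gamma(0) = 3.5445 (to 4 decimal places).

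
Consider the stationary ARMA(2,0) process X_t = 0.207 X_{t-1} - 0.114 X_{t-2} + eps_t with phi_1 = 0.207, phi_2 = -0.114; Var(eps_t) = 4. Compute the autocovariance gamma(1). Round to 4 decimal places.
\gamma(1) = 0.7800

Multiply the model equation by X_{t-k} and take expectations. With theta_0 = psi_0 = 1 and psi_j the MA(infinity) weights, this gives
  gamma(k) - sum_i phi_i gamma(k-i) = c_k,
  c_k = sigma^2 * sum_{j=k..q} theta_j psi_{j-k}   (c_k = 0 for k > q),
using gamma(-m) = gamma(m).
Pure AR (q = 0): c_0 = sigma^2 = 4, c_k = 0 for k >= 1.
Equations for k = 0, 1, 2 (AR order 2, c_2 = 0):
  (E0) gamma(0) = phi_1 gamma(1) + phi_2 gamma(2) + c_0
  (E1) gamma(1) = phi_1 gamma(0) + phi_2 gamma(1) + c_1
  (E2) gamma(2) = phi_1 gamma(1) + phi_2 gamma(0)
From (E1): gamma(1) = A gamma(0) + B with
  A = phi_1 / (1 - phi_2) = 0.207 / 1.114 = 0.185817,   B = c_1 / (1 - phi_2) = 0 / 1.114 = 0.
Insert (E2) into (E0): gamma(0) (1 - phi_2^2) = phi_1 (1 + phi_2) gamma(1) + c_0.
  phi_1 (1 + phi_2) = (0.207)(0.886) = 0.183402,   1 - phi_2^2 = 0.987004.
Replace gamma(1) by A gamma(0) + B and collect gamma(0):
  gamma(0) [0.987004 - (0.183402)(0.185817)] = c_0 = 4
  gamma(0) * 0.952925 = 4
  gamma(0) = 4 / 0.952925 = 4.197603.
  gamma(1) = A gamma(0) = (0.185817)(4.197603) = 0.779985.
Therefore gamma(1) = 0.7800 (to 4 decimal places).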